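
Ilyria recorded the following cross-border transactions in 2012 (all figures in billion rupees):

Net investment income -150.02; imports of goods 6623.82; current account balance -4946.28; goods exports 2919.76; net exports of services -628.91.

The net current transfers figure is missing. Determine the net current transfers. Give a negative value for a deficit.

Current account = goods balance + services balance + net primary income + net secondary income
Sum of the known components = -4482.99
Net current transfers = CA - (known components) = -4946.28 - (-4482.99) = -463.29

-463.29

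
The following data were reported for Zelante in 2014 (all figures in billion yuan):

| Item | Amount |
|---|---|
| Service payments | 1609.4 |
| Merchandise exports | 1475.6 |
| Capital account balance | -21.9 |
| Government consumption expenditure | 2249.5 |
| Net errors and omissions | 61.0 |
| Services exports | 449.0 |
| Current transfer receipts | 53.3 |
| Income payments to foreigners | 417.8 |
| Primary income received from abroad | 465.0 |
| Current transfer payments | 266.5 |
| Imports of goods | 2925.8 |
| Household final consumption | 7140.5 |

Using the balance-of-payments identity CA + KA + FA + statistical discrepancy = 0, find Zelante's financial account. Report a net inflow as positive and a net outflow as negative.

Goods balance = 1475.6 - 2925.8 = -1450.2
Services balance = 449.0 - 1609.4 = -1160.4
Trade balance (goods + services) = -1450.2 + (-1160.4) = -2610.6
Net primary income = 465.0 - 417.8 = 47.2
Net secondary income = 53.3 - 266.5 = -213.2
Current account = -2610.6 + 47.2 + (-213.2) = -2776.6
Financial account = -(-2776.6 + (-21.9) + 61.0) = 2737.5

2737.5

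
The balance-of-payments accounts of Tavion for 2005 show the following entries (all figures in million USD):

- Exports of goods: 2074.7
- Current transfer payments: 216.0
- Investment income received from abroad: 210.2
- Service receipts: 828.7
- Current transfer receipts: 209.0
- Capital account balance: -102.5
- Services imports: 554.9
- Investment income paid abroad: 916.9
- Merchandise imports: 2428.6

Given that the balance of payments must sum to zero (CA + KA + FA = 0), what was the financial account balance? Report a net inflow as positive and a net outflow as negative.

896.3

Goods balance = 2074.7 - 2428.6 = -353.9
Services balance = 828.7 - 554.9 = 273.8
Trade balance (goods + services) = -353.9 + 273.8 = -80.1
Net primary income = 210.2 - 916.9 = -706.7
Net secondary income = 209.0 - 216.0 = -7.0
Current account = -80.1 + (-706.7) + (-7.0) = -793.8
Financial account = -(-793.8 + (-102.5)) = 896.3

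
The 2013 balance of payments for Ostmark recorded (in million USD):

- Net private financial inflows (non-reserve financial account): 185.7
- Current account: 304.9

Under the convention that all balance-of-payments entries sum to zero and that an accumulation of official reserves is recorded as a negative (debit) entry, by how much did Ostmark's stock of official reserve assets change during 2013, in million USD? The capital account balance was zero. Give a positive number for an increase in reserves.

Official reserve transactions balance = -(304.9 + 185.7) = -490.6
An accumulation of reserves is recorded as a debit (negative entry), so the change in the stock of reserves is the negative of that balance.
Change in official reserves = -(-490.6) = 490.6

490.6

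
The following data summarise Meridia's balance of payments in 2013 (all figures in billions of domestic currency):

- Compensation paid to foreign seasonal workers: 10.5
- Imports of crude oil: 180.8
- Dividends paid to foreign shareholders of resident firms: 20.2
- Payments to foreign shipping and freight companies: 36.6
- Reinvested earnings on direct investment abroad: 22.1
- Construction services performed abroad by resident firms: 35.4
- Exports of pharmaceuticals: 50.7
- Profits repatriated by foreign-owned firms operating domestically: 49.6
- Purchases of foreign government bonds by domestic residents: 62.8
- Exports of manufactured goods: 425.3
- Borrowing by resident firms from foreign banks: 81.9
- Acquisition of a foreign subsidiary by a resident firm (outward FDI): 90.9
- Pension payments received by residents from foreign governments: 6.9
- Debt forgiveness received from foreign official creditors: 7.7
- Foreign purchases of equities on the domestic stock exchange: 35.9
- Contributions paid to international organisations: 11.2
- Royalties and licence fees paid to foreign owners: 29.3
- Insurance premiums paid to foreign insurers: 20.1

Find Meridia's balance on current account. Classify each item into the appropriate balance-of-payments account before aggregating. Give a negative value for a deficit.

182.1

Goods: -180.8 + 50.7 + 425.3 = 295.2
Services: -29.3 + 35.4 - 20.1 - 36.6 = -50.6
Primary income: -49.6 - 20.2 - 10.5 + 22.1 = -58.2
Secondary income: 6.9 - 11.2 = -4.3
Current account = 295.2 + (-50.6) + (-58.2) + (-4.3) = 182.1
(Excluded from the current account — financial account: purchases of foreign government bonds by domestic residents 62.8, borrowing by resident firms from foreign banks 81.9, acquisition of a foreign subsidiary by a resident firm (outward FDI) 90.9, foreign purchases of equities on the domestic stock exchange 35.9; capital account: debt forgiveness received from foreign official creditors 7.7.)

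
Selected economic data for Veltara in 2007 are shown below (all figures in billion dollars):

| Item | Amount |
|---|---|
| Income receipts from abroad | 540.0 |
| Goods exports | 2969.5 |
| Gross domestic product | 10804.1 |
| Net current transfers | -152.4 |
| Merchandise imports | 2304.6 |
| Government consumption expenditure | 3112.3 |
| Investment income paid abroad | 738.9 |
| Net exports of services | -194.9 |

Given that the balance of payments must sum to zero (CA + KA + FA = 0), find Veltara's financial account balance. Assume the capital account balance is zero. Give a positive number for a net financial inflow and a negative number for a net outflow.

Goods balance = 2969.5 - 2304.6 = 664.9
Services balance = -194.9
Trade balance (goods + services) = 664.9 + (-194.9) = 470.0
Net primary income = 540.0 - 738.9 = -198.9
Net secondary income = -152.4
Current account = 470.0 + (-198.9) + (-152.4) = 118.7
Financial account = -(118.7) = -118.7

-118.7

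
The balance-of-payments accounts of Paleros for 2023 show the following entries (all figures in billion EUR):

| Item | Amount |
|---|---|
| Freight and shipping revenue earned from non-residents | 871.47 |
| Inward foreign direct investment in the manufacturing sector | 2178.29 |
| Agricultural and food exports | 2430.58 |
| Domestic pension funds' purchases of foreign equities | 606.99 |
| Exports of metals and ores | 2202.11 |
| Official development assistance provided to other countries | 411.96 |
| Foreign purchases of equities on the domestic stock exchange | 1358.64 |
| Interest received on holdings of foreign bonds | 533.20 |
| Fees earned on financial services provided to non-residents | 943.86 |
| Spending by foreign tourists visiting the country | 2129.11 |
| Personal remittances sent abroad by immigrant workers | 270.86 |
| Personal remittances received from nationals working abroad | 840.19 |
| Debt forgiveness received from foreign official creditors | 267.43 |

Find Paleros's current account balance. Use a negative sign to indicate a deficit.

Goods: 2430.58 + 2202.11 = 4632.69
Services: 871.47 + 2129.11 + 943.86 = 3944.44
Primary income: 533.20
Secondary income: -411.96 + 840.19 - 270.86 = 157.37
Current account = 4632.69 + 3944.44 + 533.20 + 157.37 = 9267.70
(Excluded from the current account — financial account: inward foreign direct investment in the manufacturing sector 2178.29, domestic pension funds' purchases of foreign equities 606.99, foreign purchases of equities on the domestic stock exchange 1358.64; capital account: debt forgiveness received from foreign official creditors 267.43.)

9267.70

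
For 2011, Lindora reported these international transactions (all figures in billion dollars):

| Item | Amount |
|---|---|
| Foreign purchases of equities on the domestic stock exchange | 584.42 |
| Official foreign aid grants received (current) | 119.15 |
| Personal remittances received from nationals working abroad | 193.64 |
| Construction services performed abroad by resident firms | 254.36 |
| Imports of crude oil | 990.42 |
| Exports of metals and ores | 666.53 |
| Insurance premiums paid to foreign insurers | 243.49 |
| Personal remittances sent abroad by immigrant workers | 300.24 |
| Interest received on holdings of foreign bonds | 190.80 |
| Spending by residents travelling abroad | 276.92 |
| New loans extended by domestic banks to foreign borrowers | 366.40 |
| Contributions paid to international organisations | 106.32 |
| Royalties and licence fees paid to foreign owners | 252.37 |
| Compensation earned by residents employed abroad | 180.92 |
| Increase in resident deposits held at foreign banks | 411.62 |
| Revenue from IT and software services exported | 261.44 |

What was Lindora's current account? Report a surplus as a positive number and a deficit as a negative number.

Goods: 666.53 - 990.42 = -323.89
Services: -243.49 - 276.92 - 252.37 + 254.36 + 261.44 = -256.98
Primary income: 190.80 + 180.92 = 371.72
Secondary income: -300.24 + 119.15 - 106.32 + 193.64 = -93.77
Current account = (-323.89) + (-256.98) + 371.72 + (-93.77) = -302.92
(Excluded from the current account — financial account: foreign purchases of equities on the domestic stock exchange 584.42, new loans extended by domestic banks to foreign borrowers 366.40, increase in resident deposits held at foreign banks 411.62.)

-302.92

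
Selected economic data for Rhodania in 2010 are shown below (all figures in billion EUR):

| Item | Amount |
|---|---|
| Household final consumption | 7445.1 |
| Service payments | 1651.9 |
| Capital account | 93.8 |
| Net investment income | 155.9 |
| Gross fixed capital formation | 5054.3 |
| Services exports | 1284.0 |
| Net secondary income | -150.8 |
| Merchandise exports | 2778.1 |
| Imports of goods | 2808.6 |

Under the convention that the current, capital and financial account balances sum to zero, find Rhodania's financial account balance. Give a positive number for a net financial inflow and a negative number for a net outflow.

Goods balance = 2778.1 - 2808.6 = -30.5
Services balance = 1284.0 - 1651.9 = -367.9
Trade balance (goods + services) = -30.5 + (-367.9) = -398.4
Net primary income = 155.9
Net secondary income = -150.8
Current account = -398.4 + 155.9 + (-150.8) = -393.3
Financial account = -(-393.3 + 93.8) = 299.5

299.5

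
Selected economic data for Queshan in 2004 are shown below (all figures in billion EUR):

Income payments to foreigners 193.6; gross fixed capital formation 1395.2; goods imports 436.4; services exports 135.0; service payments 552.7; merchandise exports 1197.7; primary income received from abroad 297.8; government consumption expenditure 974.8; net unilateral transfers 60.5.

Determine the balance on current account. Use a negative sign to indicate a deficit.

508.3

Goods balance = 1197.7 - 436.4 = 761.3
Services balance = 135.0 - 552.7 = -417.7
Trade balance (goods + services) = 761.3 + (-417.7) = 343.6
Net primary income = 297.8 - 193.6 = 104.2
Net secondary income = 60.5
Current account = 343.6 + 104.2 + 60.5 = 508.3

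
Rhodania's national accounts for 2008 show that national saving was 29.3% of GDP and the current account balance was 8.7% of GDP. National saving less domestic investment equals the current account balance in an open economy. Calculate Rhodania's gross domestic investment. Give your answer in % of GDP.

S - I = CA (net lending to the rest of the world).
I = S - CA = 29.3 - 8.7 = 20.6

20.6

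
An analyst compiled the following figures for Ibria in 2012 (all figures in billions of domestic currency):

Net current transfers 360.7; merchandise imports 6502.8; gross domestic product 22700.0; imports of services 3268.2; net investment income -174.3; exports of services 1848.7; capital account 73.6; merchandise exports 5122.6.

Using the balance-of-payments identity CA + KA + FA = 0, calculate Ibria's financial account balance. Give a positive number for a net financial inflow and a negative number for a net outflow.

Goods balance = 5122.6 - 6502.8 = -1380.2
Services balance = 1848.7 - 3268.2 = -1419.5
Trade balance (goods + services) = -1380.2 + (-1419.5) = -2799.7
Net primary income = -174.3
Net secondary income = 360.7
Current account = -2799.7 + (-174.3) + 360.7 = -2613.3
Financial account = -(-2613.3 + 73.6) = 2539.7

2539.7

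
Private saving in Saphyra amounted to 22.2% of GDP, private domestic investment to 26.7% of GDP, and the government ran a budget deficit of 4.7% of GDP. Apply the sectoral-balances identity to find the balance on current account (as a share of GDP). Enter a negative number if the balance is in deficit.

By the sectoral-balances identity, CA = (S_private - I) + (T - G).
Private balance = 22.2 - 26.7 = -4.5
Government balance (T - G) = -4.7
CA = -4.5 + (-4.7) = -9.2

-9.2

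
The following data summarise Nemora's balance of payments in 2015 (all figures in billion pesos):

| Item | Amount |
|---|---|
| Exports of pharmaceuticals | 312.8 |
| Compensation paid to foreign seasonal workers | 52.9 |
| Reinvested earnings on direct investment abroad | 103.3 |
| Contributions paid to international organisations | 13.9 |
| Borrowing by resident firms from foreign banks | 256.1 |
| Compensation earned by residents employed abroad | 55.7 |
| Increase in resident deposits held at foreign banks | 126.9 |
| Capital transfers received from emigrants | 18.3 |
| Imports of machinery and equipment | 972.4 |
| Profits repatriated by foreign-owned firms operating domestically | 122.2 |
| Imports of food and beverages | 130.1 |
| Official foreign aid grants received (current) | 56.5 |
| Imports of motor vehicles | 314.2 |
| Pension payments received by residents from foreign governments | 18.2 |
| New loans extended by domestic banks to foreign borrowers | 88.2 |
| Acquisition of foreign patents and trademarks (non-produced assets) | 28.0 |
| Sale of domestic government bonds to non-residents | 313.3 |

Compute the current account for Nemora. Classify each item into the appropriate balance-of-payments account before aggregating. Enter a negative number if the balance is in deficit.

-1059.2

Goods: -130.1 - 972.4 + 312.8 - 314.2 = -1103.9
Primary income: -52.9 + 103.3 + 55.7 - 122.2 = -16.1
Secondary income: 56.5 + 18.2 - 13.9 = 60.8
Current account = (-1103.9) + (-16.1) + 60.8 = -1059.2
(Excluded from the current account — financial account: borrowing by resident firms from foreign banks 256.1, increase in resident deposits held at foreign banks 126.9, new loans extended by domestic banks to foreign borrowers 88.2, sale of domestic government bonds to non-residents 313.3; capital account: capital transfers received from emigrants 18.3, acquisition of foreign patents and trademarks (non-produced assets) 28.0.)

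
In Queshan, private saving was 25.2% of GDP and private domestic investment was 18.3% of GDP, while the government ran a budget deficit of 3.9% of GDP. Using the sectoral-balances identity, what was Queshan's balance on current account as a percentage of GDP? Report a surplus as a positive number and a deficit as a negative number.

3.0

By the sectoral-balances identity, CA = (S_private - I) + (T - G).
Private balance = 25.2 - 18.3 = 6.9
Government balance (T - G) = -3.9
CA = 6.9 + (-3.9) = 3.0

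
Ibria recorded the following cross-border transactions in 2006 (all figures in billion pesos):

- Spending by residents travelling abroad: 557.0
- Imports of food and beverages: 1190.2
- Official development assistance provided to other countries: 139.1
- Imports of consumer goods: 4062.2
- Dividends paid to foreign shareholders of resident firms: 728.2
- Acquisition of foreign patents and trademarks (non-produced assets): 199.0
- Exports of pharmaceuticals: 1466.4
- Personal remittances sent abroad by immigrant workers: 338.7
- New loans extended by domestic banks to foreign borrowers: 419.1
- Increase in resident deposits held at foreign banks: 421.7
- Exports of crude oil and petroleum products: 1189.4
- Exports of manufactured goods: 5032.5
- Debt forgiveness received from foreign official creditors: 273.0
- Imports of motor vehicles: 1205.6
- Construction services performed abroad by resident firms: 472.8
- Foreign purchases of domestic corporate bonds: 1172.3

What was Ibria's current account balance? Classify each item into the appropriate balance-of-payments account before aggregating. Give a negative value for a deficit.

Goods: 1466.4 + 1189.4 - 1205.6 - 4062.2 + 5032.5 - 1190.2 = 1230.3
Services: 472.8 - 557.0 = -84.2
Primary income: -728.2
Secondary income: -338.7 - 139.1 = -477.8
Current account = 1230.3 + (-84.2) + (-728.2) + (-477.8) = -59.9
(Excluded from the current account — capital account: acquisition of foreign patents and trademarks (non-produced assets) 199.0, debt forgiveness received from foreign official creditors 273.0; financial account: new loans extended by domestic banks to foreign borrowers 419.1, increase in resident deposits held at foreign banks 421.7, foreign purchases of domestic corporate bonds 1172.3.)

-59.9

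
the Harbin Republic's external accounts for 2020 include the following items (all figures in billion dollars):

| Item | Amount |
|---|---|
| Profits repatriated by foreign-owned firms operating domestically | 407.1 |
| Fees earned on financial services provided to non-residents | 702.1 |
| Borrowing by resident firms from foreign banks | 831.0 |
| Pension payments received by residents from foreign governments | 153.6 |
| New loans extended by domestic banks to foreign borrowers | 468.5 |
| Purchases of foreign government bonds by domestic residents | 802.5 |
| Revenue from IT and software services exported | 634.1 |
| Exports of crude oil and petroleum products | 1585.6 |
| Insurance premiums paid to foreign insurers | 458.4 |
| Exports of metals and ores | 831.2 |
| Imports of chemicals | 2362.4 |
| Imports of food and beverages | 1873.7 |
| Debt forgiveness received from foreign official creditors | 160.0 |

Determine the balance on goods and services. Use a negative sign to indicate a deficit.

Goods: -2362.4 + 831.2 + 1585.6 - 1873.7 = -1819.3
Services: 702.1 - 458.4 + 634.1 = 877.8
Trade balance = -1819.3 + 877.8 = -941.5
(Excluded from the trade balance — primary income: profits repatriated by foreign-owned firms operating domestically 407.1; financial account: borrowing by resident firms from foreign banks 831.0, new loans extended by domestic banks to foreign borrowers 468.5, purchases of foreign government bonds by domestic residents 802.5; secondary income: pension payments received by residents from foreign governments 153.6; capital account: debt forgiveness received from foreign official creditors 160.0.)

-941.5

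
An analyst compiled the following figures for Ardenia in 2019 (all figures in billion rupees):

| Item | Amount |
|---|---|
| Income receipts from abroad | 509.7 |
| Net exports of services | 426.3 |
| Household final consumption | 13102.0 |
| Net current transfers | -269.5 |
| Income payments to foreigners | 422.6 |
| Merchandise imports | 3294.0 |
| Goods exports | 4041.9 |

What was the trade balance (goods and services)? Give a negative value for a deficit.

1174.2

Goods balance = 4041.9 - 3294.0 = 747.9
Services balance = 426.3
Trade balance (goods + services) = 747.9 + 426.3 = 1174.2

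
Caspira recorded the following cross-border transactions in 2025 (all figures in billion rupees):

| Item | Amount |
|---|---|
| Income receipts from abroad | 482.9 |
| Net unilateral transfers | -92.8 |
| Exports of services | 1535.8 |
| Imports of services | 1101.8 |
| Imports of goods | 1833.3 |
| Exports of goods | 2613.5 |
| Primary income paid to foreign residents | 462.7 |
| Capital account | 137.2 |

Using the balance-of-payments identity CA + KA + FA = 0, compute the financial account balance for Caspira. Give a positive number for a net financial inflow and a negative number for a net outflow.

-1278.8

Goods balance = 2613.5 - 1833.3 = 780.2
Services balance = 1535.8 - 1101.8 = 434.0
Trade balance (goods + services) = 780.2 + 434.0 = 1214.2
Net primary income = 482.9 - 462.7 = 20.2
Net secondary income = -92.8
Current account = 1214.2 + 20.2 + (-92.8) = 1141.6
Financial account = -(1141.6 + 137.2) = -1278.8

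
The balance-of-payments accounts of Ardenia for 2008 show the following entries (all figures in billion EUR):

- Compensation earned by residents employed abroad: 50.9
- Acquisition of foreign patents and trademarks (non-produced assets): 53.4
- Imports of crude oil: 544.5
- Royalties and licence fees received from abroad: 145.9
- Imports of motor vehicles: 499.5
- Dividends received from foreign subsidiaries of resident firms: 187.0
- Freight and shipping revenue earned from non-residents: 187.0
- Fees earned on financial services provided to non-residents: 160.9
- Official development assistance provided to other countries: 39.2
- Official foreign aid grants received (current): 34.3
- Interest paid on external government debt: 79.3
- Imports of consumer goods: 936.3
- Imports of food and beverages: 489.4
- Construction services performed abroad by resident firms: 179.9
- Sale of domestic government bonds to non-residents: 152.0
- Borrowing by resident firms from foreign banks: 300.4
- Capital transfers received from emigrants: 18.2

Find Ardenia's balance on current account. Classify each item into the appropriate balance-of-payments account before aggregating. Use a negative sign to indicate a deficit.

Goods: -936.3 - 499.5 - 489.4 - 544.5 = -2469.7
Services: 179.9 + 160.9 + 187.0 + 145.9 = 673.7
Primary income: 187.0 + 50.9 - 79.3 = 158.6
Secondary income: -39.2 + 34.3 = -4.9
Current account = (-2469.7) + 673.7 + 158.6 + (-4.9) = -1642.3
(Excluded from the current account — capital account: acquisition of foreign patents and trademarks (non-produced assets) 53.4, capital transfers received from emigrants 18.2; financial account: sale of domestic government bonds to non-residents 152.0, borrowing by resident firms from foreign banks 300.4.)

-1642.3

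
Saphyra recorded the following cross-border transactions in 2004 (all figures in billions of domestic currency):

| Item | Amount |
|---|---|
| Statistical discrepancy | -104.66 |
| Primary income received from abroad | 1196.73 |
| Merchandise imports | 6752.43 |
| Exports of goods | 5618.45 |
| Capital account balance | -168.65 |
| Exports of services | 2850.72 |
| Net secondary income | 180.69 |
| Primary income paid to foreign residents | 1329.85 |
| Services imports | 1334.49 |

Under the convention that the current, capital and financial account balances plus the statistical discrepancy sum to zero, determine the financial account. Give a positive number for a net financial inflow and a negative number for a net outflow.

Goods balance = 5618.45 - 6752.43 = -1133.98
Services balance = 2850.72 - 1334.49 = 1516.23
Trade balance (goods + services) = -1133.98 + 1516.23 = 382.25
Net primary income = 1196.73 - 1329.85 = -133.12
Net secondary income = 180.69
Current account = 382.25 + (-133.12) + 180.69 = 429.82
Financial account = -(429.82 + (-168.65) + (-104.66)) = -156.51

-156.51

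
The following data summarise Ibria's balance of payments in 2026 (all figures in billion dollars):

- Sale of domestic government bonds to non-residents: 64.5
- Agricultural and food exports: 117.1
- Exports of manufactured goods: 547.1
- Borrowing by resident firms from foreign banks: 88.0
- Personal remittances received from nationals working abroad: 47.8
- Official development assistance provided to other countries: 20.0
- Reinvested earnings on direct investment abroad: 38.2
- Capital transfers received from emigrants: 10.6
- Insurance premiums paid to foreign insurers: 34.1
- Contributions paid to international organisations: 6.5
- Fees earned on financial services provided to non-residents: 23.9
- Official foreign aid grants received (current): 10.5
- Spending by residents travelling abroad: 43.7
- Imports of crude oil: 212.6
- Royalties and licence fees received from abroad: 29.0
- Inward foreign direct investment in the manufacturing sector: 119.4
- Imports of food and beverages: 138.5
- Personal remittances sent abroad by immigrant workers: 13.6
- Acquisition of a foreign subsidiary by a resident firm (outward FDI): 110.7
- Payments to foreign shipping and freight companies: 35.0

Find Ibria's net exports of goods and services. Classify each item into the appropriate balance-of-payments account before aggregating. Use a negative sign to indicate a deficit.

Goods: -138.5 + 117.1 + 547.1 - 212.6 = 313.1
Services: -34.1 - 35.0 - 43.7 + 29.0 + 23.9 = -59.9
Trade balance = 313.1 + (-59.9) = 253.2
(Excluded from the trade balance — financial account: sale of domestic government bonds to non-residents 64.5, borrowing by resident firms from foreign banks 88.0, inward foreign direct investment in the manufacturing sector 119.4, acquisition of a foreign subsidiary by a resident firm (outward FDI) 110.7; secondary income: personal remittances received from nationals working abroad 47.8, official development assistance provided to other countries 20.0, contributions paid to international organisations 6.5, official foreign aid grants received (current) 10.5, personal remittances sent abroad by immigrant workers 13.6; primary income: reinvested earnings on direct investment abroad 38.2; capital account: capital transfers received from emigrants 10.6.)

253.2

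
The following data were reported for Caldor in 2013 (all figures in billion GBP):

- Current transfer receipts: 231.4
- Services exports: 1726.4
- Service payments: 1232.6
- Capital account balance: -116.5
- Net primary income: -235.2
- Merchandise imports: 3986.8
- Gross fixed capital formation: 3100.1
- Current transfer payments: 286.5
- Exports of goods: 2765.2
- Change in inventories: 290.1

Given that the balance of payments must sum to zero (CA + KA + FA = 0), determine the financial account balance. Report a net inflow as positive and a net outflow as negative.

Goods balance = 2765.2 - 3986.8 = -1221.6
Services balance = 1726.4 - 1232.6 = 493.8
Trade balance (goods + services) = -1221.6 + 493.8 = -727.8
Net primary income = -235.2
Net secondary income = 231.4 - 286.5 = -55.1
Current account = -727.8 + (-235.2) + (-55.1) = -1018.1
Financial account = -(-1018.1 + (-116.5)) = 1134.6

1134.6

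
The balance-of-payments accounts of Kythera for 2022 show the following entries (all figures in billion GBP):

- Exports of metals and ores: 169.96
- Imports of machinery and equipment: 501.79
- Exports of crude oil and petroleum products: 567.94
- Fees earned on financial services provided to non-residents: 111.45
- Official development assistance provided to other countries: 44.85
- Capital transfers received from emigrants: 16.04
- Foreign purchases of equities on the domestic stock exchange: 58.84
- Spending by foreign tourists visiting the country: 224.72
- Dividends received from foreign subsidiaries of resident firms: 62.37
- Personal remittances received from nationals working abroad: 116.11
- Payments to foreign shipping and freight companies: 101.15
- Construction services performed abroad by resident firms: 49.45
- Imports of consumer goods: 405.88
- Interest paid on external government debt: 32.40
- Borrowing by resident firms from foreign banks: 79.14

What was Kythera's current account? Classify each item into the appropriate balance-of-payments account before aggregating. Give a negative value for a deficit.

Goods: -501.79 - 405.88 + 567.94 + 169.96 = -169.77
Services: 49.45 - 101.15 + 224.72 + 111.45 = 284.47
Primary income: 62.37 - 32.40 = 29.97
Secondary income: -44.85 + 116.11 = 71.26
Current account = (-169.77) + 284.47 + 29.97 + 71.26 = 215.93
(Excluded from the current account — capital account: capital transfers received from emigrants 16.04; financial account: foreign purchases of equities on the domestic stock exchange 58.84, borrowing by resident firms from foreign banks 79.14.)

215.93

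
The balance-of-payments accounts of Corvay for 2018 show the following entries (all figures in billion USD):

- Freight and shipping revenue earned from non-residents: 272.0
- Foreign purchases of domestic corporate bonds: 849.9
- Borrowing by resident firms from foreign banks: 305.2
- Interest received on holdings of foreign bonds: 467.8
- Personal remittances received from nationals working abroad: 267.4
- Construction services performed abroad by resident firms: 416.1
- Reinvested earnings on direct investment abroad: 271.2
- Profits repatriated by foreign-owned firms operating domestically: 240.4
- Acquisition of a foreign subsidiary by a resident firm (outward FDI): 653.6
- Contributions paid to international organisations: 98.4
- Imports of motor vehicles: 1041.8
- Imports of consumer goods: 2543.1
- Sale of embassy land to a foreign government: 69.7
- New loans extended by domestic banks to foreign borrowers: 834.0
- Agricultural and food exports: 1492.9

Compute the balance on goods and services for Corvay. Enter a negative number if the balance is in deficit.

-1403.9

Goods: -1041.8 + 1492.9 - 2543.1 = -2092.0
Services: 416.1 + 272.0 = 688.1
Trade balance = -2092.0 + 688.1 = -1403.9
(Excluded from the trade balance — financial account: foreign purchases of domestic corporate bonds 849.9, borrowing by resident firms from foreign banks 305.2, acquisition of a foreign subsidiary by a resident firm (outward FDI) 653.6, new loans extended by domestic banks to foreign borrowers 834.0; primary income: interest received on holdings of foreign bonds 467.8, reinvested earnings on direct investment abroad 271.2, profits repatriated by foreign-owned firms operating domestically 240.4; secondary income: personal remittances received from nationals working abroad 267.4, contributions paid to international organisations 98.4; capital account: sale of embassy land to a foreign government 69.7.)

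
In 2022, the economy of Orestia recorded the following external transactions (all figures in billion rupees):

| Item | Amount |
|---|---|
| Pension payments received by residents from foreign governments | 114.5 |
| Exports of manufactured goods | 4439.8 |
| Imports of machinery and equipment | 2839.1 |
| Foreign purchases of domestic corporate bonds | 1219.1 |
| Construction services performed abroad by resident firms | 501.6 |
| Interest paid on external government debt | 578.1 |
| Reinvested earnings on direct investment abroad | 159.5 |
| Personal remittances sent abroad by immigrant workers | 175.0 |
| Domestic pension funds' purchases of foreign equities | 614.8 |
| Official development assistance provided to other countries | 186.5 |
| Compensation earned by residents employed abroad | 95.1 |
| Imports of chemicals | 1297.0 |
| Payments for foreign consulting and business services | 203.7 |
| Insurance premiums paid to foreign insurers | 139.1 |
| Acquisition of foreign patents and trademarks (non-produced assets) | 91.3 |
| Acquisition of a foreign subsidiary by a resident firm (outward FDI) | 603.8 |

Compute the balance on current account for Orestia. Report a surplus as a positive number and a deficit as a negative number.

Goods: -1297.0 + 4439.8 - 2839.1 = 303.7
Services: -139.1 - 203.7 + 501.6 = 158.8
Primary income: -578.1 + 159.5 + 95.1 = -323.5
Secondary income: -186.5 - 175.0 + 114.5 = -247.0
Current account = 303.7 + 158.8 + (-323.5) + (-247.0) = -108.0
(Excluded from the current account — financial account: foreign purchases of domestic corporate bonds 1219.1, domestic pension funds' purchases of foreign equities 614.8, acquisition of a foreign subsidiary by a resident firm (outward FDI) 603.8; capital account: acquisition of foreign patents and trademarks (non-produced assets) 91.3.)

-108.0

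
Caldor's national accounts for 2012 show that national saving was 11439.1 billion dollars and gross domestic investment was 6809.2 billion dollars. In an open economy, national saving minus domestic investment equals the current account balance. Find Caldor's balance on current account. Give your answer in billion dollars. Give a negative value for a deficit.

4629.9

S - I = CA (net lending to the rest of the world).
CA = S - I = 11439.1 - 6809.2 = 4629.9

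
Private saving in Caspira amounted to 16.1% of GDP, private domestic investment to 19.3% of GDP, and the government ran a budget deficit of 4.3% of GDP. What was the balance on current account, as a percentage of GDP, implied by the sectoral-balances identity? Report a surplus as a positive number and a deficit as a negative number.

-7.5

By the sectoral-balances identity, CA = (S_private - I) + (T - G).
Private balance = 16.1 - 19.3 = -3.2
Government balance (T - G) = -4.3
CA = -3.2 + (-4.3) = -7.5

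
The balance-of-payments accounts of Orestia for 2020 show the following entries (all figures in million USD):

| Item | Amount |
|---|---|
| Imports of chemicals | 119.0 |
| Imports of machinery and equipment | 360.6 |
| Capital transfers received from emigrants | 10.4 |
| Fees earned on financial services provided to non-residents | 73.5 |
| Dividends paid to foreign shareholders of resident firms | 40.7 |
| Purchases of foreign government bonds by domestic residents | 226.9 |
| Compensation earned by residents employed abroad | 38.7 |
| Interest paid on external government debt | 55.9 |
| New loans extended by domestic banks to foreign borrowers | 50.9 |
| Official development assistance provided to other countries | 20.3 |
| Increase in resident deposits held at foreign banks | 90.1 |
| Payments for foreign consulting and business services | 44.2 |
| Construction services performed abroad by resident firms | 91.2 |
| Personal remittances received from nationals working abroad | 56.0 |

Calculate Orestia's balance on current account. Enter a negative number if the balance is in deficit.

-381.3

Goods: -119.0 - 360.6 = -479.6
Services: -44.2 + 73.5 + 91.2 = 120.5
Primary income: -40.7 + 38.7 - 55.9 = -57.9
Secondary income: 56.0 - 20.3 = 35.7
Current account = (-479.6) + 120.5 + (-57.9) + 35.7 = -381.3
(Excluded from the current account — capital account: capital transfers received from emigrants 10.4; financial account: purchases of foreign government bonds by domestic residents 226.9, new loans extended by domestic banks to foreign borrowers 50.9, increase in resident deposits held at foreign banks 90.1.)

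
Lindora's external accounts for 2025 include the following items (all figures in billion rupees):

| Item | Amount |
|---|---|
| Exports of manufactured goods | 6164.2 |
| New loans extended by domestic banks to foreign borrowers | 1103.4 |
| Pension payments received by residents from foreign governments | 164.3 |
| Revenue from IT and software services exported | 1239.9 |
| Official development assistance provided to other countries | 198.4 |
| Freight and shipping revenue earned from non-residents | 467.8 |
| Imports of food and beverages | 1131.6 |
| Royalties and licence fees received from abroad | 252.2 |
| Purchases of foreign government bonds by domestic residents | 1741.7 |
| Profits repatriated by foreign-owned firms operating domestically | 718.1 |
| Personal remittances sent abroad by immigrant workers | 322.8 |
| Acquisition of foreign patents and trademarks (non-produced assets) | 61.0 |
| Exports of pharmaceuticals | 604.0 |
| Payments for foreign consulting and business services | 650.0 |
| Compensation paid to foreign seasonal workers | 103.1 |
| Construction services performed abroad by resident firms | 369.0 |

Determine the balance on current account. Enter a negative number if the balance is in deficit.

6137.4

Goods: 604.0 - 1131.6 + 6164.2 = 5636.6
Services: 467.8 - 650.0 + 369.0 + 252.2 + 1239.9 = 1678.9
Primary income: -718.1 - 103.1 = -821.2
Secondary income: -322.8 - 198.4 + 164.3 = -356.9
Current account = 5636.6 + 1678.9 + (-821.2) + (-356.9) = 6137.4
(Excluded from the current account — financial account: new loans extended by domestic banks to foreign borrowers 1103.4, purchases of foreign government bonds by domestic residents 1741.7; capital account: acquisition of foreign patents and trademarks (non-produced assets) 61.0.)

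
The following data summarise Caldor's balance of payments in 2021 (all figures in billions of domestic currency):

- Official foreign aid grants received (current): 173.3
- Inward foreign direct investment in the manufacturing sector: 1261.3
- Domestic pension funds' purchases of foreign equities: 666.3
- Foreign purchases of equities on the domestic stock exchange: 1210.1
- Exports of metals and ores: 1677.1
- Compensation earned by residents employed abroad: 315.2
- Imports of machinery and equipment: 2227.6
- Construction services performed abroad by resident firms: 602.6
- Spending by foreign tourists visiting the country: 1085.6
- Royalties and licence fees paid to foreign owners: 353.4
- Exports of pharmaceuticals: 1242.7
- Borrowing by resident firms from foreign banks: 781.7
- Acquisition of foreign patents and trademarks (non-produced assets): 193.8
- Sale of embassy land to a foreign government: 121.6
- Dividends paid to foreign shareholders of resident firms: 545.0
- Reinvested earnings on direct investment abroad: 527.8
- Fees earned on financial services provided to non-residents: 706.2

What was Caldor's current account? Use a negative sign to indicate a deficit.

3204.5

Goods: 1242.7 - 2227.6 + 1677.1 = 692.2
Services: 1085.6 + 706.2 - 353.4 + 602.6 = 2041.0
Primary income: 527.8 + 315.2 - 545.0 = 298.0
Secondary income: 173.3
Current account = 692.2 + 2041.0 + 298.0 + 173.3 = 3204.5
(Excluded from the current account — financial account: inward foreign direct investment in the manufacturing sector 1261.3, domestic pension funds' purchases of foreign equities 666.3, foreign purchases of equities on the domestic stock exchange 1210.1, borrowing by resident firms from foreign banks 781.7; capital account: acquisition of foreign patents and trademarks (non-produced assets) 193.8, sale of embassy land to a foreign government 121.6.)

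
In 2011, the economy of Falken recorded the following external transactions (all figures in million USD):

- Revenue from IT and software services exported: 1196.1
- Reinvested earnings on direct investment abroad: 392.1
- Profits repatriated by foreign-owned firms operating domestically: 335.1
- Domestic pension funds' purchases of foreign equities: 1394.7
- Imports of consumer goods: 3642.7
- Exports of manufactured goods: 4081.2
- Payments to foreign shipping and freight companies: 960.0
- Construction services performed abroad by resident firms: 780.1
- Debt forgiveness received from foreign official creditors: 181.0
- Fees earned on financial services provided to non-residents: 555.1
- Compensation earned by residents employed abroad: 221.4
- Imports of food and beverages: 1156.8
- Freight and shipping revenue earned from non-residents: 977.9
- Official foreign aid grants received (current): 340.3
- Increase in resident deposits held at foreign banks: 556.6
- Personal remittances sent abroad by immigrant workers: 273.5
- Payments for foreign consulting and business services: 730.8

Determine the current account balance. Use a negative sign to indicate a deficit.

Goods: -1156.8 - 3642.7 + 4081.2 = -718.3
Services: -960.0 - 730.8 + 555.1 + 1196.1 + 780.1 + 977.9 = 1818.4
Primary income: -335.1 + 392.1 + 221.4 = 278.4
Secondary income: 340.3 - 273.5 = 66.8
Current account = (-718.3) + 1818.4 + 278.4 + 66.8 = 1445.3
(Excluded from the current account — financial account: domestic pension funds' purchases of foreign equities 1394.7, increase in resident deposits held at foreign banks 556.6; capital account: debt forgiveness received from foreign official creditors 181.0.)

1445.3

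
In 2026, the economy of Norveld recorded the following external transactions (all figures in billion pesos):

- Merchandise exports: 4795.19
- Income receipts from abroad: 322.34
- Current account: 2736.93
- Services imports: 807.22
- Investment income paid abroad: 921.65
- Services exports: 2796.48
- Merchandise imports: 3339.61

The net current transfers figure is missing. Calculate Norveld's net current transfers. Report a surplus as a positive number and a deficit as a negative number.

-108.60

Current account = goods balance + services balance + net primary income + net secondary income
Sum of the known components = 2845.53
Net current transfers = CA - (known components) = 2736.93 - 2845.53 = -108.60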